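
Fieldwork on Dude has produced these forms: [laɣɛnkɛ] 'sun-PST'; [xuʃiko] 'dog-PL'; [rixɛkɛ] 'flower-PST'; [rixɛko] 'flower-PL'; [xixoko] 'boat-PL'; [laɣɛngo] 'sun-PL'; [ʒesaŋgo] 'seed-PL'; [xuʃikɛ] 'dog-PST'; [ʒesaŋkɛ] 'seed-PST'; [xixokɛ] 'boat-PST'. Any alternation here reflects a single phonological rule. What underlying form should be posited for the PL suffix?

/-go/

The PL morpheme has two allomorphs, [-go] and [-ko].
By contrast the PST suffix keeps its initial [k] throughout — that segment must be underlying.
The PL suffix is therefore /-go/ underlyingly, with post-vocalic devoicing: voiced stops become voiceless after a vowel.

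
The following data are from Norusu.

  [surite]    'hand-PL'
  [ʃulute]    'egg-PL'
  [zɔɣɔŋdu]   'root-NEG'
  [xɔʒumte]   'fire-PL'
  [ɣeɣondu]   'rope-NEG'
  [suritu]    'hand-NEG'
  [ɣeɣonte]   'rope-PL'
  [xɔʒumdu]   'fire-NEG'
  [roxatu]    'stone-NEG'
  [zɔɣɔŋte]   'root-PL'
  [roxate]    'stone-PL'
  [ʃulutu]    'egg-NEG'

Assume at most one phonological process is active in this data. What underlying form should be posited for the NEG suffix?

The NEG suffix surfaces as [-du] and [-tu], depending on the final segment of the stem.
By contrast the PL suffix keeps its initial [t] throughout — that segment must be underlying.
The NEG suffix is therefore /-du/ underlyingly, with post-vocalic devoicing: voiced stops become voiceless after a vowel.

/-du/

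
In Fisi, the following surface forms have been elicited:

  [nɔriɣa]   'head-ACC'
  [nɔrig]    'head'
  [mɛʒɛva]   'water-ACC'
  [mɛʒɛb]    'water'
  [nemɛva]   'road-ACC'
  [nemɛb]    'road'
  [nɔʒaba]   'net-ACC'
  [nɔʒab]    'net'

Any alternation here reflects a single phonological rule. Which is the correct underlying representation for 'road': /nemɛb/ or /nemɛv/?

In [nemɛva] and [nemɛb] the final segment of 'road' alternates: [v] ~ [b].
Compare 'net', with invariant [b] in [nɔʒaba] and [nɔʒab]: an analysis with underlying /b/ and a rule producing [v] before the ACC suffix would wrongly predict alternation here too.
So /v/ is underlying, and a rule of word-final hardening — voiced fricatives become stops word-finally — gives [b].

/nemɛv/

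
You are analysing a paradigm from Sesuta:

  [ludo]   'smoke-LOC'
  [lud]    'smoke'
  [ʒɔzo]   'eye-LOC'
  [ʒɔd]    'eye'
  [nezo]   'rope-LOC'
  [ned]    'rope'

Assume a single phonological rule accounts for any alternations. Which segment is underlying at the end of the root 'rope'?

The stem for 'rope' ends in [z] in [nezo] but [d] in [ned].
If /d/ were underlying and a rule turned it into [z] before the LOC suffix, 'smoke' would also alternate; but it has [d] in both [ludo] and [lud].
The underlying segment must be /z/; voiced fricatives become stops word-finally, yielding [d] there.

/z/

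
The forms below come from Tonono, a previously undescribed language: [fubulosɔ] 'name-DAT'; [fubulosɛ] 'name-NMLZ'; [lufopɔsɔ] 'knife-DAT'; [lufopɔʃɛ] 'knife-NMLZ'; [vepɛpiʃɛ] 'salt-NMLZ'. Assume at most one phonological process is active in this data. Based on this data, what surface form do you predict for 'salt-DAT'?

'knife' shows [s] ~ [ʃ] at the end of the stem ([lufopɔsɔ] vs [lufopɔʃɛ]).
But 'name' keeps [s] in both environments ([fubulosɔ], [fubulosɛ]), so there is no rule changing /s/ to [ʃ] before the NMLZ suffix.
So /ʃ/ is underlying, and a rule of depalatalization — palato-alveolar /ʃ/ becomes [s] when no front vowel follows — gives [s].
From [vepɛpiʃɛ] the stem 'salt' is /vepɛpiʃ/; when no front vowel follows this yields [vepɛpisɔ].

[vepɛpisɔ]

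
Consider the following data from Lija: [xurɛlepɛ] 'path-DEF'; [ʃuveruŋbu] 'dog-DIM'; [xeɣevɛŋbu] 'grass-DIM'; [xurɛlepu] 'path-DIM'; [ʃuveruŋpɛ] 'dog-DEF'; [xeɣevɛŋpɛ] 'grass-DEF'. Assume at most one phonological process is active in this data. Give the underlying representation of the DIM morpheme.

The DIM suffix surfaces as [-bu] and [-pu], depending on the final segment of the stem.
The DEF suffix, which begins with [p], is invariant after every stem; so [p] is not altered by any rule here.
So the underlying form is /-bu/, and voiced stops become voiceless after a vowel.

/-bu/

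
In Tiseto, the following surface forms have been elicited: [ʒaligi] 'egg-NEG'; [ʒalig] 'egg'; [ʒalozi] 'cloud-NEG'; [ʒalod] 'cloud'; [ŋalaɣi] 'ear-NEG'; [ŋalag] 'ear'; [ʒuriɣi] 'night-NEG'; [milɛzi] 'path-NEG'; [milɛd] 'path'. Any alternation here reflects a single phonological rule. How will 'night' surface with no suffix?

[ʒurig]

'ear' shows [ɣ] ~ [g] at the end of the stem ([ŋalaɣi] vs [ŋalag]).
Compare 'egg', with invariant [g] in [ʒaligi] and [ʒalig]: an analysis with underlying /g/ and a rule producing [ɣ] before the NEG suffix would wrongly predict alternation here too.
Therefore /ɣ/ is basic and [g] is derived by word-final hardening (voiced fricatives become stops word-finally).
From [ʒuriɣi] the stem 'night' is /ʒuriɣ/; word-finally this yields [ʒurig].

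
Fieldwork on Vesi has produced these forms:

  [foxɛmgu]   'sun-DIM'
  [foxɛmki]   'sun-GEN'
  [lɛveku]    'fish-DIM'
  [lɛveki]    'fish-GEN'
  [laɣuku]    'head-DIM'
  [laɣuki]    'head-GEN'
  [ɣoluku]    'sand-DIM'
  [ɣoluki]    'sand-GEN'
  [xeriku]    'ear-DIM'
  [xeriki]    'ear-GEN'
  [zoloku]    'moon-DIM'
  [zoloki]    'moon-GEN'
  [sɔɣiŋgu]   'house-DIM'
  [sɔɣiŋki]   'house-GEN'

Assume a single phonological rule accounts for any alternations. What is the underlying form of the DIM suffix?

The DIM suffix surfaces as [-gu] and [-ku], depending on the final segment of the stem.
By contrast the GEN suffix keeps its initial [k] throughout — that segment must be underlying.
So the underlying form is /-gu/, and voiced stops become voiceless after a vowel.

/-gu/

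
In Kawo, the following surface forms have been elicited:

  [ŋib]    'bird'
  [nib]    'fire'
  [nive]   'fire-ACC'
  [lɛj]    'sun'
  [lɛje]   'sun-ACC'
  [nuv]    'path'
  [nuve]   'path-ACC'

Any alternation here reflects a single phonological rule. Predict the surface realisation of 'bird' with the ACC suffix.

The root 'fire' surfaces as [nib] and [nive], with a stem-final [b] ~ [v] alternation.
If /v/ were underlying and a rule turned it into [b] in isolation, 'path' would also alternate; but it has [v] in both [nuv] and [nuve].
Therefore /b/ is basic and [v] is derived by intervocalic spirantization (voiced stops become fricatives between vowels).
The one attested form of 'bird', [ŋib], shows underlying /ŋib/. Applying the same rule between vowels gives [ŋive].

[ŋive]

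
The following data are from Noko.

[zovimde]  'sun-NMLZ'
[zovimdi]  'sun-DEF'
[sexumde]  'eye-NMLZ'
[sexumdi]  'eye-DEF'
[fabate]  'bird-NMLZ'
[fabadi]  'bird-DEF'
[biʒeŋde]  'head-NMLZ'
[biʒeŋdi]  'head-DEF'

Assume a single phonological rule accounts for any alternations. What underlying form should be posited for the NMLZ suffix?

/-te/

The NMLZ morpheme has two allomorphs, [-de] and [-te].
By contrast the DEF suffix keeps its initial [d] throughout — that segment must be underlying.
The NMLZ suffix is therefore /-te/ underlyingly, with post-nasal voicing: voiceless stops become voiced after a nasal.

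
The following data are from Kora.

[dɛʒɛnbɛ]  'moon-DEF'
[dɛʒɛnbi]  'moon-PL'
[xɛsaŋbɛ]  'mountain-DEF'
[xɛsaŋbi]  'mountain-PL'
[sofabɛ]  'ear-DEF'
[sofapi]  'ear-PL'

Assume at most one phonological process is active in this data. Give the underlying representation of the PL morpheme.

/-pi/

The PL suffix surfaces as [-bi] and [-pi], depending on the final segment of the stem.
By contrast the DEF suffix keeps its initial [b] throughout — that segment must be underlying.
The PL suffix is therefore /-pi/ underlyingly, with post-nasal voicing: voiceless stops become voiced after a nasal.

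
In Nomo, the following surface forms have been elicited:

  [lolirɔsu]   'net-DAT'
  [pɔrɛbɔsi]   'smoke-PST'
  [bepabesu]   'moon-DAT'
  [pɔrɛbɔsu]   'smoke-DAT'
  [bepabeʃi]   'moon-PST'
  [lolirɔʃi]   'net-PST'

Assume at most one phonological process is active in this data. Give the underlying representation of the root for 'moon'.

'moon' shows [s] ~ [ʃ] at the end of the stem ([bepabesu] vs [bepabeʃi]).
Compare 'smoke', with invariant [s] in [pɔrɛbɔsu] and [pɔrɛbɔsi]: an analysis with underlying /s/ and a rule producing [ʃ] before the PST suffix would wrongly predict alternation here too.
The alternation reflects depalatalization: palato-alveolar /ʃ/ becomes [s] when no front vowel follows. /ʃ/ is underlying.
Hence 'moon' is /bepabeʃ/ underlyingly.

/bepabeʃ/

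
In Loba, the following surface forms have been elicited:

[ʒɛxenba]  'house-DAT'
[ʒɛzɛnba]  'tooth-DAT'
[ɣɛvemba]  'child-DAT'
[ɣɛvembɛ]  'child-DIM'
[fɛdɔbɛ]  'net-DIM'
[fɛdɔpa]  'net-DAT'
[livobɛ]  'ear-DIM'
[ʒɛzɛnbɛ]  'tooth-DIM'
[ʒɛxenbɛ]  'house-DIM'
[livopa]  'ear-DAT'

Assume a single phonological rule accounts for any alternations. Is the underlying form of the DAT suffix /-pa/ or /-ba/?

/-pa/

The DAT suffix surfaces as [-ba] and [-pa], depending on the final segment of the stem.
By contrast the DIM suffix keeps its initial [b] throughout — that segment must be underlying.
The DAT suffix is therefore /-pa/ underlyingly, with post-nasal voicing: voiceless stops become voiced after a nasal.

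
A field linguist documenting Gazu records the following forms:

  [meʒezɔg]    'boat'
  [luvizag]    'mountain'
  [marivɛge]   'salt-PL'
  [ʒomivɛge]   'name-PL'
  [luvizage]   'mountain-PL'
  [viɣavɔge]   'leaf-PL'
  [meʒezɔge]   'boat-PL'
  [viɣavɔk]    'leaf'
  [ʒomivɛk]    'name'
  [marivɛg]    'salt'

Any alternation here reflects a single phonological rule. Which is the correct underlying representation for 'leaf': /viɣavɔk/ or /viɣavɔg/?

The stem for 'leaf' ends in [g] in [viɣavɔge] but [k] in [viɣavɔk].
But 'mountain' keeps [g] in both environments ([luvizage], [luvizag]), so there is no rule changing /g/ to [k] in isolation.
The underlying segment must be /k/; voiceless stops become voiced between vowels, yielding [g] there.

/viɣavɔk/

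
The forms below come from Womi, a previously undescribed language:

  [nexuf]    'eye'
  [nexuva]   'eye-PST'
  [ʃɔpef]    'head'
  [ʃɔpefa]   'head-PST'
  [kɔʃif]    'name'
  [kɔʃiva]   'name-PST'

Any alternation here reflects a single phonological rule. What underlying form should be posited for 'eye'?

/nexuv/

The stem for 'eye' ends in [f] in [nexuf] but [v] in [nexuva].
If /f/ were underlying and a rule turned it into [v] before the PST suffix, 'head' would also alternate; but it has [f] in both [ʃɔpef] and [ʃɔpefa].
So /v/ is underlying, and a rule of word-final obstruent devoicing — voiced obstruents become voiceless word-finally — gives [f].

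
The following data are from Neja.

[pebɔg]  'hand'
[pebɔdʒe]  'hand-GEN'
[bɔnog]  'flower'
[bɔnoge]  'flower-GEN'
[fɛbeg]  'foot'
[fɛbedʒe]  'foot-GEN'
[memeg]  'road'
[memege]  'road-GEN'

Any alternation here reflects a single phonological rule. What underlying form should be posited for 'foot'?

'foot' shows [g] ~ [dʒ] at the end of the stem ([fɛbeg] vs [fɛbedʒe]).
The stem 'flower' ([bɔnog], [bɔnoge]) shows [g] unchanged in both environments, so [g] cannot be basic with [dʒ] derived before the GEN suffix.
The alternation reflects depalatalization: palato-alveolar /dʒ/ becomes [g] when no front vowel follows. /dʒ/ is underlying.

/fɛbedʒ/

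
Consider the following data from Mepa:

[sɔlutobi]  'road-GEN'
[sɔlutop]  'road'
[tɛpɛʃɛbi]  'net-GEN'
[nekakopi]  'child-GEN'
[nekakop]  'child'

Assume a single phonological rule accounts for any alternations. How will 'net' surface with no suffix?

'road' shows [b] ~ [p] at the end of the stem ([sɔlutobi] vs [sɔlutop]).
But 'child' keeps [p] in both environments ([nekakopi], [nekakop]), so there is no rule changing /p/ to [b] before the GEN suffix.
The alternation reflects word-final obstruent devoicing: voiced obstruents become voiceless word-finally. /b/ is underlying.
From [tɛpɛʃɛbi] the stem 'net' is /tɛpɛʃɛb/; word-finally this yields [tɛpɛʃɛp].

[tɛpɛʃɛp]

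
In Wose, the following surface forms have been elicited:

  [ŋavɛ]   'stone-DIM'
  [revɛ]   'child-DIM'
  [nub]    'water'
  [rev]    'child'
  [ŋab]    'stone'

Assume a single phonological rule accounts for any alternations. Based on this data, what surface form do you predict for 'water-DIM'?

'stone' shows [b] ~ [v] at the end of the stem ([ŋab] vs [ŋavɛ]).
If /v/ were underlying and a rule turned it into [b] in isolation, 'child' would also alternate; but it has [v] in both [rev] and [revɛ].
Therefore /b/ is basic and [v] is derived by intervocalic spirantization (voiced stops become fricatives between vowels).
The one attested form of 'water', [nub], shows underlying /nub/. Applying the same rule between vowels gives [nuvɛ].

[nuvɛ]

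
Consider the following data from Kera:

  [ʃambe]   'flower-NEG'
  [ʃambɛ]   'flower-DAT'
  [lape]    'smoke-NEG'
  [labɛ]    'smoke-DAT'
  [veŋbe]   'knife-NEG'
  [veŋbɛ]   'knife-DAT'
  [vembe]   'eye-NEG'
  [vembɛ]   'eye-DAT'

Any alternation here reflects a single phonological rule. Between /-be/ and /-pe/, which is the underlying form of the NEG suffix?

The NEG morpheme has two allomorphs, [-be] and [-pe].
By contrast the DAT suffix keeps its initial [b] throughout — that segment must be underlying.
The NEG suffix is therefore /-pe/ underlyingly, with post-nasal voicing: voiceless stops become voiced after a nasal.

/-pe/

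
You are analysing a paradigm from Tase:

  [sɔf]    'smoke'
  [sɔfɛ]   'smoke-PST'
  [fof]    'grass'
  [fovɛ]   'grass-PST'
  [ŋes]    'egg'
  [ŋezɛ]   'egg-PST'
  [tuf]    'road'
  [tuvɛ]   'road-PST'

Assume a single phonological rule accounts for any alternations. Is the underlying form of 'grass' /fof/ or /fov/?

/fov/

In [fof] and [fovɛ] the final segment of 'grass' alternates: [f] ~ [v].
The stem 'smoke' ([sɔf], [sɔfɛ]) shows [f] unchanged in both environments, so [f] cannot be basic with [v] derived before the PST suffix.
The underlying segment must be /v/; voiced obstruents become voiceless word-finally, yielding [f] there.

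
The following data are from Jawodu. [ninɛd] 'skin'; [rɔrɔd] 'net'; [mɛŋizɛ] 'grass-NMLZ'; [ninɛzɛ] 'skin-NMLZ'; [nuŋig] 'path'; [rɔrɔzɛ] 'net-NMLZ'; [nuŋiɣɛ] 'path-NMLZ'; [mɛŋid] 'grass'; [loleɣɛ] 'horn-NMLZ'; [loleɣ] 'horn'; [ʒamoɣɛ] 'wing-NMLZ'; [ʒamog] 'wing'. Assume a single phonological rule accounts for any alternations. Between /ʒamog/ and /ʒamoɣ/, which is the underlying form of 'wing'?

/ʒamog/

In [ʒamoɣɛ] and [ʒamog] the final segment of 'wing' alternates: [ɣ] ~ [g].
The stem 'horn' ([loleɣɛ], [loleɣ]) shows [ɣ] unchanged in both environments, so [ɣ] cannot be basic with [g] derived in isolation.
The alternation reflects intervocalic spirantization: voiced stops become fricatives between vowels. /g/ is underlying.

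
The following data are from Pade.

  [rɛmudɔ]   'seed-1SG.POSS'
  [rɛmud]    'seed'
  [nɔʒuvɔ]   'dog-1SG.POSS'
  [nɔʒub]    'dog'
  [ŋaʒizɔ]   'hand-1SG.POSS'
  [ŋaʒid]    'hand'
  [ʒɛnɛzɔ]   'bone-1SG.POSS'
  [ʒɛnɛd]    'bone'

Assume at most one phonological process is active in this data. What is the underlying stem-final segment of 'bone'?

/z/

The root 'bone' surfaces as [ʒɛnɛzɔ] and [ʒɛnɛd], with a stem-final [z] ~ [d] alternation.
The stem 'seed' ([rɛmudɔ], [rɛmud]) shows [d] unchanged in both environments, so [d] cannot be basic with [z] derived before the 1SG.POSS suffix.
The alternation reflects word-final hardening: voiced fricatives become stops word-finally. /z/ is underlying.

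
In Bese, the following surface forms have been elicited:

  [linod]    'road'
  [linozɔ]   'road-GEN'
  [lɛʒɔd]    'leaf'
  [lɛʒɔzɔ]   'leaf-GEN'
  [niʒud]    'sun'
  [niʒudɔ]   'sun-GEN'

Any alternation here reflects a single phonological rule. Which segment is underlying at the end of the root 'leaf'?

The stem for 'leaf' ends in [d] in [lɛʒɔd] but [z] in [lɛʒɔzɔ].
The stem 'sun' ([niʒud], [niʒudɔ]) shows [d] unchanged in both environments, so [d] cannot be basic with [z] derived before the GEN suffix.
The alternation reflects word-final hardening: voiced fricatives become stops word-finally. /z/ is underlying.

/z/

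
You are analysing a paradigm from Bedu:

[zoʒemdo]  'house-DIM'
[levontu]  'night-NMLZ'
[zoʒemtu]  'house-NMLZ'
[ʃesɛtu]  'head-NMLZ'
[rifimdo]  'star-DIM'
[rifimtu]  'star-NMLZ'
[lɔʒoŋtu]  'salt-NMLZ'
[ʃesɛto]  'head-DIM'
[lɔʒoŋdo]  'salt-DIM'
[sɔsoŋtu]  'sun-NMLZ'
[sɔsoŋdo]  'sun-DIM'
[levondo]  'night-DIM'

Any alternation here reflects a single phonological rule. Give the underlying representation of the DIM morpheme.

The DIM morpheme has two allomorphs, [-do] and [-to].
The NMLZ suffix, which begins with [t], is invariant after every stem; so [t] is not altered by any rule here.
The DIM suffix is therefore /-do/ underlyingly, with post-vocalic devoicing: voiced stops become voiceless after a vowel.

/-do/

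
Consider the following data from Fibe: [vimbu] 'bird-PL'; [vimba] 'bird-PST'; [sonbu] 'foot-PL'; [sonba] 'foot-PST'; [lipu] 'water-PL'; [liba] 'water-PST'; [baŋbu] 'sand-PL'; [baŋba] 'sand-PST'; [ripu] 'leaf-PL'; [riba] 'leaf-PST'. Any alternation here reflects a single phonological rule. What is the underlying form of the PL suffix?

/-pu/

The PL suffix surfaces as [-bu] and [-pu], depending on the final segment of the stem.
By contrast the PST suffix keeps its initial [b] throughout — that segment must be underlying.
So the underlying form is /-pu/, and voiceless stops become voiced after a nasal.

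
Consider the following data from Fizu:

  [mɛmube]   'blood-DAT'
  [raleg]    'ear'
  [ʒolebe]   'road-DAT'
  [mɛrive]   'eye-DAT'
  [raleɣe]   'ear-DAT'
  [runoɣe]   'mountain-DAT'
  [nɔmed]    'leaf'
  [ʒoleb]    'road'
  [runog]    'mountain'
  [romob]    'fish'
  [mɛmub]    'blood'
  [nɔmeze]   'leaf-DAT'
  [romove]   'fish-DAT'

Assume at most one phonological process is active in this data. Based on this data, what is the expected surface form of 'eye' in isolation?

[mɛrib]

'fish' shows [b] ~ [v] at the end of the stem ([romob] vs [romove]).
The stem 'road' ([ʒoleb], [ʒolebe]) shows [b] unchanged in both environments, so [b] cannot be basic with [v] derived before the DAT suffix.
The underlying segment must be /v/; voiced fricatives become stops word-finally, yielding [b] there.
The one attested form of 'eye', [mɛrive], shows underlying /mɛriv/. Applying the same rule word-finally gives [mɛrib].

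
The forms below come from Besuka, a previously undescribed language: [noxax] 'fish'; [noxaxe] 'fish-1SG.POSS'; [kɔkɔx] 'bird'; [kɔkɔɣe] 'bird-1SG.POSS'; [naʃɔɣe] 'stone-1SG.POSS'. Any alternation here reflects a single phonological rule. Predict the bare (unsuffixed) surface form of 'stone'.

The root 'bird' surfaces as [kɔkɔx] and [kɔkɔɣe], with a stem-final [x] ~ [ɣ] alternation.
Compare 'fish', with invariant [x] in [noxax] and [noxaxe]: an analysis with underlying /x/ and a rule producing [ɣ] before the 1SG.POSS suffix would wrongly predict alternation here too.
So /ɣ/ is underlying, and a rule of word-final obstruent devoicing — voiced obstruents become voiceless word-finally — gives [x].
From [naʃɔɣe] the stem 'stone' is /naʃɔɣ/; word-finally this yields [naʃɔx].

[naʃɔx]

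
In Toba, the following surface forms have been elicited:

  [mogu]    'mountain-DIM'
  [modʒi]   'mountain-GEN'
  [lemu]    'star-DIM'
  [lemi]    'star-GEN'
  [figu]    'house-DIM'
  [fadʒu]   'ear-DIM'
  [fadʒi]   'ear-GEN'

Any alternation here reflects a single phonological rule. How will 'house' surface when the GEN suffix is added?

[fidʒi]

The stem for 'mountain' ends in [g] in [mogu] but [dʒ] in [modʒi].
The stem 'ear' ([fadʒu], [fadʒi]) shows [dʒ] unchanged in both environments, so [dʒ] cannot be basic with [g] derived before the DIM suffix.
The alternation reflects palatalization before a front vowel: /g/ becomes palato-alveolar [dʒ] before a front vowel. /g/ is underlying.
The one attested form of 'house', [figu], shows underlying /fig/. Applying the same rule before a front vowel gives [fidʒi].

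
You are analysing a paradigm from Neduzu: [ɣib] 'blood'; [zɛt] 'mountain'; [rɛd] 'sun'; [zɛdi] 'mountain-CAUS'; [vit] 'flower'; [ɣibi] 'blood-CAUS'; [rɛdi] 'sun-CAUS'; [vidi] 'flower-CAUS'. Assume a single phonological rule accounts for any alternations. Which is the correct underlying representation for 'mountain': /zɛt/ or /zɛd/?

/zɛt/

The root 'mountain' surfaces as [zɛt] and [zɛdi], with a stem-final [t] ~ [d] alternation.
Compare 'sun', with invariant [d] in [rɛd] and [rɛdi]: an analysis with underlying /d/ and a rule producing [t] in isolation would wrongly predict alternation here too.
So /t/ is underlying, and a rule of intervocalic voicing — voiceless stops become voiced between vowels — gives [d].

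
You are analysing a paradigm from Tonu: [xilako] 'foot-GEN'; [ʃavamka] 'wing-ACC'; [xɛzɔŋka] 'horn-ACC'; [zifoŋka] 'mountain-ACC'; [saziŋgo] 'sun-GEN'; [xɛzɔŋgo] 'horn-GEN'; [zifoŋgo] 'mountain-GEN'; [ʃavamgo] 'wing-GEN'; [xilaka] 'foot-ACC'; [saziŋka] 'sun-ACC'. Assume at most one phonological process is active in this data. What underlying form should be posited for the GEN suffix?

The GEN suffix surfaces as [-go] and [-ko], depending on the final segment of the stem.
The ACC suffix, which begins with [k], is invariant after every stem; so [k] is not altered by any rule here.
The GEN suffix is therefore /-go/ underlyingly, with post-vocalic devoicing: voiced stops become voiceless after a vowel.

/-go/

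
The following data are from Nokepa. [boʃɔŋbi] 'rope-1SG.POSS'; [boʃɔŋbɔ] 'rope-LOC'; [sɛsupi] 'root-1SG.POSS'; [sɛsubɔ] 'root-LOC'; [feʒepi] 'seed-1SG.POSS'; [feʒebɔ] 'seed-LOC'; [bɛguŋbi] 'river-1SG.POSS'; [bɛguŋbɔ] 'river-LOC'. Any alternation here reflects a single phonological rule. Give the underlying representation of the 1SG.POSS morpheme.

The 1SG.POSS suffix surfaces as [-bi] and [-pi], depending on the final segment of the stem.
By contrast the LOC suffix keeps its initial [b] throughout — that segment must be underlying.
The 1SG.POSS suffix is therefore /-pi/ underlyingly, with post-nasal voicing: voiceless stops become voiced after a nasal.

/-pi/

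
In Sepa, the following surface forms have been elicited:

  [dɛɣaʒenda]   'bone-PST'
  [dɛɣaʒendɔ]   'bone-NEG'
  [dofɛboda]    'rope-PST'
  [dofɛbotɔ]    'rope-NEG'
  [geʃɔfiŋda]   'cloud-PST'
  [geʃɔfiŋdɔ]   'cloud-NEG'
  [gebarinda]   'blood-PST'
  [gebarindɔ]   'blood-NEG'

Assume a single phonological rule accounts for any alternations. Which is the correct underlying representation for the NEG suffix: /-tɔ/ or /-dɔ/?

The NEG morpheme has two allomorphs, [-dɔ] and [-tɔ].
By contrast the PST suffix keeps its initial [d] throughout — that segment must be underlying.
The NEG suffix is therefore /-tɔ/ underlyingly, with post-nasal voicing: voiceless stops become voiced after a nasal.

/-tɔ/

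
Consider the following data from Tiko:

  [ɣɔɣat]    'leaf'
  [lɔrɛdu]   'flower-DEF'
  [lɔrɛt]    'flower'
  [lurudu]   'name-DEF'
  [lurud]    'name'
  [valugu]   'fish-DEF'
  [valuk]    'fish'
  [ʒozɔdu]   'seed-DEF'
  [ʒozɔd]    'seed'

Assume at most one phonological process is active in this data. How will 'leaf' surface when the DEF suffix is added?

[ɣɔɣadu]

In [lɔrɛdu] and [lɔrɛt] the final segment of 'flower' alternates: [d] ~ [t].
Compare 'name', with invariant [d] in [lurudu] and [lurud]: an analysis with underlying /d/ and a rule producing [t] in isolation would wrongly predict alternation here too.
The underlying segment must be /t/; voiceless stops become voiced between vowels, yielding [d] there.
The one attested form of 'leaf', [ɣɔɣat], shows underlying /ɣɔɣat/. Applying the same rule between vowels gives [ɣɔɣadu].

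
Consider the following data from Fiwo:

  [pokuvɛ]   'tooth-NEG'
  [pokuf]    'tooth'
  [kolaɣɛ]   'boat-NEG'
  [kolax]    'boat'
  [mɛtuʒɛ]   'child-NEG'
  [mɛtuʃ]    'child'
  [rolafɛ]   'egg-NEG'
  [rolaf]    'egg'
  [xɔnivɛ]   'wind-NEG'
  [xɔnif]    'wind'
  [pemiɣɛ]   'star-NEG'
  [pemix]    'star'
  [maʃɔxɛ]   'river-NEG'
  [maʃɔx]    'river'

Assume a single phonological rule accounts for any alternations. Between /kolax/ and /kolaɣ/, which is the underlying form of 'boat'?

/kolaɣ/

'boat' shows [ɣ] ~ [x] at the end of the stem ([kolaɣɛ] vs [kolax]).
But 'river' keeps [x] in both environments ([maʃɔxɛ], [maʃɔx]), so there is no rule changing /x/ to [ɣ] before the NEG suffix.
The underlying segment must be /ɣ/; voiced obstruents become voiceless word-finally, yielding [x] there.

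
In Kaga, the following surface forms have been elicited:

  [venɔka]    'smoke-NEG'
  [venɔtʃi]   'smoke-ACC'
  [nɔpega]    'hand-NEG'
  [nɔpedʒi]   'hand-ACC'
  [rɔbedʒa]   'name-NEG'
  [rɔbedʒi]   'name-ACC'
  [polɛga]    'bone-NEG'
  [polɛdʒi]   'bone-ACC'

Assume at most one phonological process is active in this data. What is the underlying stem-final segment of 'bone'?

/g/

The root 'bone' surfaces as [polɛga] and [polɛdʒi], with a stem-final [g] ~ [dʒ] alternation.
If /dʒ/ were underlying and a rule turned it into [g] before the NEG suffix, 'name' would also alternate; but it has [dʒ] in both [rɔbedʒa] and [rɔbedʒi].
Therefore /g/ is basic and [dʒ] is derived by palatalization before a front vowel (/k/ and /g/ become palato-alveolar [tʃ] and [dʒ] before a front vowel).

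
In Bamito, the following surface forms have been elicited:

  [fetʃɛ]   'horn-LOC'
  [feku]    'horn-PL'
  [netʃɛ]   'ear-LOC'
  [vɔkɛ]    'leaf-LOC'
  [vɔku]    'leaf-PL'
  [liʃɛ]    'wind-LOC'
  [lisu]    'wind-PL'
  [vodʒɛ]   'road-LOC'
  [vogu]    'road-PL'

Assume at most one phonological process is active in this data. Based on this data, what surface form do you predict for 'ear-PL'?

'horn' shows [tʃ] ~ [k] at the end of the stem ([fetʃɛ] vs [feku]).
The stem 'leaf' ([vɔkɛ], [vɔku]) shows [k] unchanged in both environments, so [k] cannot be basic with [tʃ] derived before the LOC suffix.
So /tʃ/ is underlying, and a rule of depalatalization — palato-alveolar /tʃ/, /dʒ/ and /ʃ/ become [k], [g] and [s] when no front vowel follows — gives [k].
From [netʃɛ] the stem 'ear' is /netʃ/; when no front vowel follows this yields [neku].

[neku]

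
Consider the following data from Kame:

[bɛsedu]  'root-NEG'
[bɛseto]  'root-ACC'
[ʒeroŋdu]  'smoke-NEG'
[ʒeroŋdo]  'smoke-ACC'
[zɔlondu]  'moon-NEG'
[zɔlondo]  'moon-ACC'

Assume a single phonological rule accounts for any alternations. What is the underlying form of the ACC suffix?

The ACC morpheme has two allomorphs, [-do] and [-to].
The NEG suffix, which begins with [d], is invariant after every stem; so [d] is not altered by any rule here.
The ACC suffix is therefore /-to/ underlyingly, with post-nasal voicing: voiceless stops become voiced after a nasal.

/-to/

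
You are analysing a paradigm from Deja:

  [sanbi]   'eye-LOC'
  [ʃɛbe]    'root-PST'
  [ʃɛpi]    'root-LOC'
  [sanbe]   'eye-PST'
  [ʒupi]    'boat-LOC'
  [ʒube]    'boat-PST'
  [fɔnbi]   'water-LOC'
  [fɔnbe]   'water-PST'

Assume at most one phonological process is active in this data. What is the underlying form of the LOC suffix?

The LOC suffix surfaces as [-bi] and [-pi], depending on the final segment of the stem.
By contrast the PST suffix keeps its initial [b] throughout — that segment must be underlying.
The LOC suffix is therefore /-pi/ underlyingly, with post-nasal voicing: voiceless stops become voiced after a nasal.

/-pi/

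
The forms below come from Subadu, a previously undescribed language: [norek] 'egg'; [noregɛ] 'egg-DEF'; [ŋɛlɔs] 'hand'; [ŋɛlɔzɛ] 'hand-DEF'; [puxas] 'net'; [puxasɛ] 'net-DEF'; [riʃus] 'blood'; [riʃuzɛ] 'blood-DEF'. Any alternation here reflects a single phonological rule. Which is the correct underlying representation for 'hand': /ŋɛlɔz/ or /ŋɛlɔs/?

'hand' shows [s] ~ [z] at the end of the stem ([ŋɛlɔs] vs [ŋɛlɔzɛ]).
But 'net' keeps [s] in both environments ([puxas], [puxasɛ]), so there is no rule changing /s/ to [z] before the DEF suffix.
The alternation reflects word-final obstruent devoicing: voiced obstruents become voiceless word-finally. /z/ is underlying.

/ŋɛlɔz/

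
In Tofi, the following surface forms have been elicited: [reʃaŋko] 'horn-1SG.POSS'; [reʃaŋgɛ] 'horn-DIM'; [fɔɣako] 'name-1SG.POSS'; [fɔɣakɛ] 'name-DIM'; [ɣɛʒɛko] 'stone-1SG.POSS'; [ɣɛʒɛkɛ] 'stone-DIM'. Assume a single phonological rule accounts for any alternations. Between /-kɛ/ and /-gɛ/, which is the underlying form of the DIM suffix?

/-gɛ/

The DIM morpheme has two allomorphs, [-gɛ] and [-kɛ].
The 1SG.POSS suffix, which begins with [k], is invariant after every stem; so [k] is not altered by any rule here.
The DIM suffix is therefore /-gɛ/ underlyingly, with post-vocalic devoicing: voiced stops become voiceless after a vowel.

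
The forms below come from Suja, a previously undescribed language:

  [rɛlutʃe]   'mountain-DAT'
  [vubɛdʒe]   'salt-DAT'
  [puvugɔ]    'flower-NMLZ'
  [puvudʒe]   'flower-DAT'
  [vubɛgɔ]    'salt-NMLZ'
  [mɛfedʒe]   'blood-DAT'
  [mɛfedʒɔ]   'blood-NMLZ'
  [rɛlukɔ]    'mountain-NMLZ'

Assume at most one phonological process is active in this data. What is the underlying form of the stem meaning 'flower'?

In [puvudʒe] and [puvugɔ] the final segment of 'flower' alternates: [dʒ] ~ [g].
Compare 'blood', with invariant [dʒ] in [mɛfedʒe] and [mɛfedʒɔ]: an analysis with underlying /dʒ/ and a rule producing [g] before the NMLZ suffix would wrongly predict alternation here too.
The alternation reflects palatalization before a front vowel: /k/ and /g/ become palato-alveolar [tʃ] and [dʒ] before a front vowel. /g/ is underlying.
So 'flower' = /puvug/.

/puvug/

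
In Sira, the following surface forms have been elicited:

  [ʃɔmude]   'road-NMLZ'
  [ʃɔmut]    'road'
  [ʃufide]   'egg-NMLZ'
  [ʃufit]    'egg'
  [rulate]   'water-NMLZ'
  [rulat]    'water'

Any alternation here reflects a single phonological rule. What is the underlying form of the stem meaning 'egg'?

In [ʃufide] and [ʃufit] the final segment of 'egg' alternates: [d] ~ [t].
If /t/ were underlying and a rule turned it into [d] before the NMLZ suffix, 'water' would also alternate; but it has [t] in both [rulate] and [rulat].
The alternation reflects word-final obstruent devoicing: voiced obstruents become voiceless word-finally. /d/ is underlying.

/ʃufid/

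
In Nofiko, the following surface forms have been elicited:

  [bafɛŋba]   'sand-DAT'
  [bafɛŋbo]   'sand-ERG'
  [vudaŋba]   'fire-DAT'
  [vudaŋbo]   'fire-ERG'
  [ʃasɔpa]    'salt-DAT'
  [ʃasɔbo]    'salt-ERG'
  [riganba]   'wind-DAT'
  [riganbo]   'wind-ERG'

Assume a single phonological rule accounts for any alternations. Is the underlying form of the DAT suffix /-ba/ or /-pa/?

/-pa/

The DAT suffix surfaces as [-ba] and [-pa], depending on the final segment of the stem.
The ERG suffix, which begins with [b], is invariant after every stem; so [b] is not altered by any rule here.
The DAT suffix is therefore /-pa/ underlyingly, with post-nasal voicing: voiceless stops become voiced after a nasal.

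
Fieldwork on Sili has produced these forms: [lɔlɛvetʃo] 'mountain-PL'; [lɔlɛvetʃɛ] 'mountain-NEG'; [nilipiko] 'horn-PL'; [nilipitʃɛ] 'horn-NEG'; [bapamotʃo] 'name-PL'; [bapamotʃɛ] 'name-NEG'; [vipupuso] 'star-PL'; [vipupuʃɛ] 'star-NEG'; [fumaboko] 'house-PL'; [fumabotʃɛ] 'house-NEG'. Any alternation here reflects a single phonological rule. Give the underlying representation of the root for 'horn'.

/nilipik/

The root 'horn' surfaces as [nilipiko] and [nilipitʃɛ], with a stem-final [k] ~ [tʃ] alternation.
But 'mountain' keeps [tʃ] in both environments ([lɔlɛvetʃo], [lɔlɛvetʃɛ]), so there is no rule changing /tʃ/ to [k] before the PL suffix.
The underlying segment must be /k/; /k/ and /s/ become palato-alveolar [tʃ] and [ʃ] before a front vowel, yielding [tʃ] there.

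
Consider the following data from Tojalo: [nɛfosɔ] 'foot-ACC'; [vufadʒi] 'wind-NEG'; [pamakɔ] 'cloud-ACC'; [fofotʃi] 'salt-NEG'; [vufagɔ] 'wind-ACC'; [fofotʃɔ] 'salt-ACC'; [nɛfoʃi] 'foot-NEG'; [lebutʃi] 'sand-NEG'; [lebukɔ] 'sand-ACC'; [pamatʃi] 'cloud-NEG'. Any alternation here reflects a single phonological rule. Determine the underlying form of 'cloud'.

/pamak/

The root 'cloud' surfaces as [pamakɔ] and [pamatʃi], with a stem-final [k] ~ [tʃ] alternation.
If /tʃ/ were underlying and a rule turned it into [k] before the ACC suffix, 'salt' would also alternate; but it has [tʃ] in both [fofotʃɔ] and [fofotʃi].
The alternation reflects palatalization before a front vowel: /k/, /g/ and /s/ become palato-alveolar [tʃ], [dʒ] and [ʃ] before a front vowel. /k/ is underlying.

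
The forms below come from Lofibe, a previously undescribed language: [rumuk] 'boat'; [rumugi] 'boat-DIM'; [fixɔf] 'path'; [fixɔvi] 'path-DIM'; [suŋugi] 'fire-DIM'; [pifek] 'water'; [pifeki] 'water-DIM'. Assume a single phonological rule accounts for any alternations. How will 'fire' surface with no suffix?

[suŋuk]

The stem for 'boat' ends in [k] in [rumuk] but [g] in [rumugi].
The stem 'water' ([pifek], [pifeki]) shows [k] unchanged in both environments, so [k] cannot be basic with [g] derived before the DIM suffix.
The alternation reflects word-final obstruent devoicing: voiced obstruents become voiceless word-finally. /g/ is underlying.
From [suŋugi] the stem 'fire' is /suŋug/; word-finally this yields [suŋuk].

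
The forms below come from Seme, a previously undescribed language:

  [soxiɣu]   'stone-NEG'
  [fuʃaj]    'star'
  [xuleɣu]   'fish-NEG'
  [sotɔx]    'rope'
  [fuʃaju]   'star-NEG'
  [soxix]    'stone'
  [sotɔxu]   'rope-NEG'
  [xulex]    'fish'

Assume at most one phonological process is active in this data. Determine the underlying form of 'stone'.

/soxiɣ/

In [soxix] and [soxiɣu] the final segment of 'stone' alternates: [x] ~ [ɣ].
Compare 'rope', with invariant [x] in [sotɔx] and [sotɔxu]: an analysis with underlying /x/ and a rule producing [ɣ] before the NEG suffix would wrongly predict alternation here too.
The alternation reflects word-final obstruent devoicing: voiced obstruents become voiceless word-finally. /ɣ/ is underlying.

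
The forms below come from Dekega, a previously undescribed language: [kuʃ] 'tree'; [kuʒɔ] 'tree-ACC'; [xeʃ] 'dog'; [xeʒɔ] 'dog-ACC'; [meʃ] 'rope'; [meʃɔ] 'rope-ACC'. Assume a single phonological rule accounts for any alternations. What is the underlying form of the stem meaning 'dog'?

'dog' shows [ʃ] ~ [ʒ] at the end of the stem ([xeʃ] vs [xeʒɔ]).
Compare 'rope', with invariant [ʃ] in [meʃ] and [meʃɔ]: an analysis with underlying /ʃ/ and a rule producing [ʒ] before the ACC suffix would wrongly predict alternation here too.
So /ʒ/ is underlying, and a rule of word-final obstruent devoicing — voiced obstruents become voiceless word-finally — gives [ʃ].
Hence 'dog' is /xeʒ/ underlyingly.

/xeʒ/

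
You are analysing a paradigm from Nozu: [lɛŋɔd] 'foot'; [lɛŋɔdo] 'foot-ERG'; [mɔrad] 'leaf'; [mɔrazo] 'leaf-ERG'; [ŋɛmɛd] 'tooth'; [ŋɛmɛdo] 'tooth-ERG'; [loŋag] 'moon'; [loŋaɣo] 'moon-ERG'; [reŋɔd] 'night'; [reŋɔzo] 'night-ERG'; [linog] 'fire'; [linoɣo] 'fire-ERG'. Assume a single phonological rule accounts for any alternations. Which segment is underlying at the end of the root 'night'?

/z/

'night' shows [d] ~ [z] at the end of the stem ([reŋɔd] vs [reŋɔzo]).
But 'tooth' keeps [d] in both environments ([ŋɛmɛd], [ŋɛmɛdo]), so there is no rule changing /d/ to [z] before the ERG suffix.
So /z/ is underlying, and a rule of word-final hardening — voiced fricatives become stops word-finally — gives [d].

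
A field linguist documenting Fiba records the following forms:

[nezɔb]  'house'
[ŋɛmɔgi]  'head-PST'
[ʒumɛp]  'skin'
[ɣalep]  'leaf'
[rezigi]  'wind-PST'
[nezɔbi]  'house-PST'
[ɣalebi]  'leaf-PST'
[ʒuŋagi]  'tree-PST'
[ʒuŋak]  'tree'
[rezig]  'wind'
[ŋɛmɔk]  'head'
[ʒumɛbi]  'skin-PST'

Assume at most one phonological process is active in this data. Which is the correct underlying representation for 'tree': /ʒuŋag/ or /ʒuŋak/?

/ʒuŋak/

The root 'tree' surfaces as [ʒuŋak] and [ʒuŋagi], with a stem-final [k] ~ [g] alternation.
Compare 'wind', with invariant [g] in [rezig] and [rezigi]: an analysis with underlying /g/ and a rule producing [k] in isolation would wrongly predict alternation here too.
The alternation reflects intervocalic voicing: voiceless stops become voiced between vowels. /k/ is underlying.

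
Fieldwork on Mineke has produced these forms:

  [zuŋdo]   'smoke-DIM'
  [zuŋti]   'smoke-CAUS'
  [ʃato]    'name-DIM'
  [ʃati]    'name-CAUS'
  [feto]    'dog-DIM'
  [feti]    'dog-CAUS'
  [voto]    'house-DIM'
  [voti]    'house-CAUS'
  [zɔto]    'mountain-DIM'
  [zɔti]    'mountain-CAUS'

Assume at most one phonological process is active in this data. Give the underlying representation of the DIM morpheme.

/-do/

The DIM suffix surfaces as [-do] and [-to], depending on the final segment of the stem.
The CAUS suffix, which begins with [t], is invariant after every stem; so [t] is not altered by any rule here.
The DIM suffix is therefore /-do/ underlyingly, with post-vocalic devoicing: voiced stops become voiceless after a vowel.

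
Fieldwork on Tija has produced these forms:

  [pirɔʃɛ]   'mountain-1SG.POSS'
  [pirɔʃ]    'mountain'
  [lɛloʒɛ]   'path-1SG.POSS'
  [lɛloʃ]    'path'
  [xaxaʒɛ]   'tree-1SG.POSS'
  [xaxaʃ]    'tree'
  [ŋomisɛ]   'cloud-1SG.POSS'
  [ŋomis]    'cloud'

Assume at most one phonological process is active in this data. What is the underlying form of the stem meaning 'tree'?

/xaxaʒ/

The stem for 'tree' ends in [ʒ] in [xaxaʒɛ] but [ʃ] in [xaxaʃ].
The stem 'mountain' ([pirɔʃɛ], [pirɔʃ]) shows [ʃ] unchanged in both environments, so [ʃ] cannot be basic with [ʒ] derived before the 1SG.POSS suffix.
So /ʒ/ is underlying, and a rule of word-final obstruent devoicing — voiced obstruents become voiceless word-finally — gives [ʃ].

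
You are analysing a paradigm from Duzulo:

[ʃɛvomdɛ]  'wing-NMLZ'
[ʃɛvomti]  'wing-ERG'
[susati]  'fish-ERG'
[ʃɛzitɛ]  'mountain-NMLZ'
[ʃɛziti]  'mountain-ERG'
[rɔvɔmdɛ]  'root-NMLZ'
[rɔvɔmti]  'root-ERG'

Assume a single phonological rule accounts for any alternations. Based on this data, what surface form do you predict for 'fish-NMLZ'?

The NMLZ suffix surfaces as [-dɛ] and [-tɛ], depending on the final segment of the stem.
By contrast the ERG suffix keeps its initial [t] throughout — that segment must be underlying.
The NMLZ suffix is therefore /-dɛ/ underlyingly, with post-vocalic devoicing: voiced stops become voiceless after a vowel.
After 'fish', which ends in a vowel, the suffix surfaces as [-tɛ], giving [susatɛ].

[susatɛ]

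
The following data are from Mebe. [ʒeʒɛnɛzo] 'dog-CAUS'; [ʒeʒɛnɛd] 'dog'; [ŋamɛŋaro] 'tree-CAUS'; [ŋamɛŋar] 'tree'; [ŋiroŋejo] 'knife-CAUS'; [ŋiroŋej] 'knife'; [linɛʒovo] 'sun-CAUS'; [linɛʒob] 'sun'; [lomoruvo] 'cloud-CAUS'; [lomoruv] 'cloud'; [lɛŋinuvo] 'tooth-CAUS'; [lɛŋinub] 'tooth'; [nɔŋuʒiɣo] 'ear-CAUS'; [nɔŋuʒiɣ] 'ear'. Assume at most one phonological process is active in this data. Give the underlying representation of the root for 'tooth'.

/lɛŋinub/

'tooth' shows [v] ~ [b] at the end of the stem ([lɛŋinuvo] vs [lɛŋinub]).
If /v/ were underlying and a rule turned it into [b] in isolation, 'cloud' would also alternate; but it has [v] in both [lomoruvo] and [lomoruv].
So /b/ is underlying, and a rule of intervocalic spirantization — voiced stops become fricatives between vowels — gives [v].
So 'tooth' = /lɛŋinub/.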